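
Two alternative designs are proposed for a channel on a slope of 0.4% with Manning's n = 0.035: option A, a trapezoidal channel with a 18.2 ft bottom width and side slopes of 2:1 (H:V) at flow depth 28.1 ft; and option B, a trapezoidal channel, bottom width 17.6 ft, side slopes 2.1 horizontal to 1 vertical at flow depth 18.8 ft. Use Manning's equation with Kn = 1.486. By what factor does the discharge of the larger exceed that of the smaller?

Channel A: With bottom width b = 18.2 ft and side slope z = 2: A = (b + zy)y = (18.2 + 2×28.1)×28.1 = 2091 ft²; P = b + 2y√(1+z²) = 18.2 + 2×28.1×2.236 = 143.9 ft. Hydraulic radius R = A/P = 2091/143.9 = 14.53 ft. Q_A = (1.486/0.035)·2091·14.53^(2/3)·√0.004 = 33430 ft³/s.
Channel B: With bottom width b = 17.6 ft and side slope z = 2.1: A = (b + zy)y = (17.6 + 2.1×18.8)×18.8 = 1073 ft²; P = b + 2y√(1+z²) = 17.6 + 2×18.8×2.326 = 105.1 ft. Hydraulic radius R = A/P = 1073/105.1 = 10.21 ft. Q_B = (1.486/0.035)·1073·10.21^(2/3)·√0.004 = 13570 ft³/s.
The larger discharge is 33430 ft³/s and the smaller is 13570 ft³/s; the ratio is 2.46.

2.46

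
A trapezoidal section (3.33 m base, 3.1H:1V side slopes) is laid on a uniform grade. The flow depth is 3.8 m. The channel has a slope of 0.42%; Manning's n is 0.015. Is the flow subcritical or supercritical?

supercritical

With bottom width b = 3.33 m and side slope z = 3.1: A = (b + zy)y = (3.33 + 3.1×3.8)×3.8 = 57.42 m²; P = b + 2y√(1+z²) = 3.33 + 2×3.8×3.257 = 28.09 m.
Hydraulic radius R = A/P = 57.42/28.09 = 2.044 m.
V = (1/n) R^(2/3) √S = (1/0.015) × 2.044^(2/3) × √0.0042 = 6.959 m/s. Hydraulic depth D_h = A/T = 57.42/26.89 = 2.135 m.
Froude number Fr = V/√(g·D_h) = 6.959/√(9.81×2.135) = 1.52, which is greater than 1, so the flow is supercritical.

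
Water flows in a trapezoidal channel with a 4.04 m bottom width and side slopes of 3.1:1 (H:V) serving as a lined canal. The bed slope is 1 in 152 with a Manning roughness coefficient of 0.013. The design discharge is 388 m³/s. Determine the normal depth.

y_n = 3.12 m

Manning's equation rearranged: A R^(2/3) = nQ / (1·√S) = 0.013 × 388 / (√0.006579) = 62.19.
At y = 3.49 m: A R^(2/3) = 80.57 — too large.
At y = 2.2 m: A R^(2/3) = 28.47 — too small.
At y = 3.12 m: A R^(2/3) = 62.26 — ≈ 62.19.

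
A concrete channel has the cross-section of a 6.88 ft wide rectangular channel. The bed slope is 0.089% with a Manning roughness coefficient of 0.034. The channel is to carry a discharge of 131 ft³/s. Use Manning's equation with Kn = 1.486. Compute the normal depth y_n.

y_n = 8.11 ft

Manning's equation rearranged: A R^(2/3) = nQ / (1.486·√S) = 0.034 × 131 / (1.486 × √0.00089) = 100.5.
At y = 5.69 ft: A R^(2/3) = 65.09 — low.
At y = 8.11 ft: A R^(2/3) = 100.4 — close enough.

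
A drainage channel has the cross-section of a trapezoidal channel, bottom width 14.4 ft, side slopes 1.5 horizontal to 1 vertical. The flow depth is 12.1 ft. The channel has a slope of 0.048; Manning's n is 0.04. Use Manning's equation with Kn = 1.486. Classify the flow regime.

With bottom width b = 14.4 ft and side slope z = 1.5: A = (b + zy)y = (14.4 + 1.5×12.1)×12.1 = 393.9 ft²; P = b + 2y√(1+z²) = 14.4 + 2×12.1×1.803 = 58.03 ft.
Hydraulic radius R = A/P = 393.9/58.03 = 6.787 ft.
V = (1.486/n) R^(2/3) √S = (1.486/0.04) × 6.787^(2/3) × √0.048 = 29.18 ft/s. Hydraulic depth D_h = A/T = 393.9/50.7 = 7.768 ft.
Froude number Fr = V/√(g·D_h) = 29.18/√(32.2×7.768) = 1.84, which is greater than 1, so the flow is supercritical.

supercritical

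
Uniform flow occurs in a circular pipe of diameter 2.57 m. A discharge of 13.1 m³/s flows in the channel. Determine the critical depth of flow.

y_c = 1.65 m

At critical depth, Q² T / (g A³) = 1, i.e. A³/T = Q²/g = 13.1²/9.81 = 17.49.
At y = 1.35 m: A³/T = 8.198 — short.
At y = 1.65 m: A³/T = 17.68 — ≈ 17.49.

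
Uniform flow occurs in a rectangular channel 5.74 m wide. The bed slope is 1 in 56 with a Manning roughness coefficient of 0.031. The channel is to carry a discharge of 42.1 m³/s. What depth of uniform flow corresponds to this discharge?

Manning's equation rearranged: A R^(2/3) = nQ / (1·√S) = 0.031 × 42.1 / (√0.01786) = 9.766.
Trying y = 1.28 m: A R^(2/3) = 6.774 — short.
Trying y = 1.65 m: A R^(2/3) = 9.77 — ≈ 9.766.

y_n = 1.65 m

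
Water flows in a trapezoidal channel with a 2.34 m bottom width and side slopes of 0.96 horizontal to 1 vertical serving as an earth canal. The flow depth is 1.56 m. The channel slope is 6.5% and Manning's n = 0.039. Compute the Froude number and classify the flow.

With bottom width b = 2.34 m and side slope z = 0.96: A = (b + zy)y = (2.34 + 0.96×1.56)×1.56 = 5.987 m²; P = b + 2y√(1+z²) = 2.34 + 2×1.56×1.386 = 6.665 m.
Hydraulic radius R = A/P = 5.987/6.665 = 0.8982 m.
V = (1/n) R^(2/3) √S = (1/0.039) × 0.8982^(2/3) × √0.065 = 6.086 m/s. Hydraulic depth D_h = A/T = 5.987/5.335 = 1.122 m.
Froude number Fr = V/√(g·D_h) = 6.086/√(9.81×1.122) = 1.83, which is greater than 1, so the flow is supercritical.

supercritical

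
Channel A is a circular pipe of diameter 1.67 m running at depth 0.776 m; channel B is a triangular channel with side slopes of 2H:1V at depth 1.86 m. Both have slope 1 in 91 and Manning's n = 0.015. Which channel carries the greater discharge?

Channel A: For a circular section of diameter D = 1.67 m at depth y = 0.776 m, the central angle is θ = 2 arccos(1 − 2y/D) = 3 rad. Then A = (D²/8)(θ − sin θ) = 0.9968 m² and P = Dθ/2 = 2.505 m. Hydraulic radius R = A/P = 0.9968/2.505 = 0.3979 m. Q_A = (1/0.015)·0.9968·0.3979^(2/3)·√0.01099 = 3.768 m³/s.
Channel B: For a triangular section with side slope z = 2: A = zy² = 2×1.86² = 6.919 m²; P = 2y√(1+z²) = 2×1.86×2.236 = 8.318 m. Hydraulic radius R = A/P = 6.919/8.318 = 0.8318 m. Q_B = (1/0.015)·6.919·0.8318^(2/3)·√0.01099 = 42.77 m³/s.
Q_A = 3.768 m³/s vs Q_B = 42.77 m³/s, so channel B carries more.

channel B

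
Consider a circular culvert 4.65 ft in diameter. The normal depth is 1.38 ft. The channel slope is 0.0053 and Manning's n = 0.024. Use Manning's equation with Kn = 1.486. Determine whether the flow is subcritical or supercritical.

subcritical

For a circular section of diameter D = 4.65 ft at depth y = 1.38 ft, the central angle is θ = 2 arccos(1 − 2y/D) = 2.304 rad. Then A = (D²/8)(θ − sin θ) = 4.221 ft² and P = Dθ/2 = 5.358 ft.
Hydraulic radius R = A/P = 4.221/5.358 = 0.7878 ft.
V = (1.486/n) R^(2/3) √S = (1.486/0.024) × 0.7878^(2/3) × √0.0053 = 3.845 ft/s. Hydraulic depth D_h = A/T = 4.221/4.249 = 0.9935 ft.
Froude number Fr = V/√(g·D_h) = 3.845/√(32.2×0.9935) = 0.68, which is less than 1, so the flow is subcritical.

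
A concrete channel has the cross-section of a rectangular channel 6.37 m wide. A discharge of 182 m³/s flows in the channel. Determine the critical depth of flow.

y_c = 4.37 m

For a rectangular channel, critical depth y_c = (q²/g)^(1/3) where q = Q/b = 182/6.37 = 28.57 m²/s.
So y_c = (28.57²/9.81)^(1/3) = 4.37 m.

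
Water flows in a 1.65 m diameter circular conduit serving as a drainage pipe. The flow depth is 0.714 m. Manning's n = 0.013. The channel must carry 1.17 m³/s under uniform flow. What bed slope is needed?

For a circular section of diameter D = 1.65 m at depth y = 0.714 m, the central angle is θ = 2 arccos(1 − 2y/D) = 2.872 rad. Then A = (D²/8)(θ − sin θ) = 0.8865 m² and P = Dθ/2 = 2.369 m.
Hydraulic radius R = A/P = 0.8865/2.369 = 0.3742 m.
From Manning's equation, S = [nQ / (1 A R^(2/3))]² = [0.013 × 1.17 / (1 × 0.8865 × 0.3742^(2/3))]² = 0.00109.

S = 0.00109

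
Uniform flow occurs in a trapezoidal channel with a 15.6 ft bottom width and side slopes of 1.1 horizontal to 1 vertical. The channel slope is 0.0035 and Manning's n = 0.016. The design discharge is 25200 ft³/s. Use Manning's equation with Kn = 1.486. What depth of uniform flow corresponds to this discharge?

y_n = 22.7 ft

Manning's equation rearranged: A R^(2/3) = nQ / (1.486·√S) = 0.016 × 25200 / (1.486 × √0.0035) = 4586.
Try y = 18.5 ft: A R^(2/3) = 2966 — low.
Try y = 27.2 ft: A R^(2/3) = 6787 — high.
Try y = 22.7 ft: A R^(2/3) = 4578 — ≈ 4586.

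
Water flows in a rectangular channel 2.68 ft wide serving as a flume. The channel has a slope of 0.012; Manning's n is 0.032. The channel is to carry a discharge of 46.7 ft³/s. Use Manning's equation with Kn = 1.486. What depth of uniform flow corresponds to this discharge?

y_n = 3.5 ft

Manning's equation rearranged: A R^(2/3) = nQ / (1.486·√S) = 0.032 × 46.7 / (1.486 × √0.012) = 9.18.
Trying y = 4.28 ft: A R^(2/3) = 11.63 — over.
Trying y = 2.71 ft: A R^(2/3) = 6.753 — short.
Trying y = 3.5 ft: A R^(2/3) = 9.185 — close enough.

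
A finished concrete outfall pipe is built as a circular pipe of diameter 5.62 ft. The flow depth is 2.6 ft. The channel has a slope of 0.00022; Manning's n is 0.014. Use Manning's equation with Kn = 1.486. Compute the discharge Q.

For a circular section of diameter D = 5.62 ft at depth y = 2.6 ft, the central angle is θ = 2 arccos(1 − 2y/D) = 2.992 rad. Then A = (D²/8)(θ − sin θ) = 11.22 ft² and P = Dθ/2 = 8.407 ft.
Hydraulic radius R = A/P = 11.22/8.407 = 1.335 ft.
Manning's equation: Q = (1.486/n) A R^(2/3) S^(1/2) = (1.486/0.014) × 11.22 × 1.335^(2/3) × 0.00022^(1/2) = 21.4 ft³/s.

Q = 21.4 ft³/s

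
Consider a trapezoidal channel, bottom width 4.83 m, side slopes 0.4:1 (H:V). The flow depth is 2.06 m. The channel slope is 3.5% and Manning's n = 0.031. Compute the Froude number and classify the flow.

supercritical

With bottom width b = 4.83 m and side slope z = 0.4: A = (b + zy)y = (4.83 + 0.4×2.06)×2.06 = 11.65 m²; P = b + 2y√(1+z²) = 4.83 + 2×2.06×1.077 = 9.267 m.
Hydraulic radius R = A/P = 11.65/9.267 = 1.257 m.
V = (1/n) R^(2/3) √S = (1/0.031) × 1.257^(2/3) × √0.035 = 7.028 m/s. Hydraulic depth D_h = A/T = 11.65/6.478 = 1.798 m.
Froude number Fr = V/√(g·D_h) = 7.028/√(9.81×1.798) = 1.67, which is greater than 1, so the flow is supercritical.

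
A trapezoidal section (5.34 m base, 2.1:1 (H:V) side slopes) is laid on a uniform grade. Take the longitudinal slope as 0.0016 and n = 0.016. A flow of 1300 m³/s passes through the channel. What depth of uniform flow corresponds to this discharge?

Manning's equation rearranged: A R^(2/3) = nQ / (1·√S) = 0.016 × 1300 / (√0.0016) = 520.
At y = 6.96 m: A R^(2/3) = 331.2 — too small.
At y = 9.55 m: A R^(2/3) = 697.1 — too large.
At y = 8.44 m: A R^(2/3) = 519.9 — matches.

y_n = 8.44 m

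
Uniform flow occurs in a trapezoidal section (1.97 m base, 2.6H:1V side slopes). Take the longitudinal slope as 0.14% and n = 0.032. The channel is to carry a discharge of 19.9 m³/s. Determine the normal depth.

y_n = 2.1 m

Manning's equation rearranged: A R^(2/3) = nQ / (1·√S) = 0.032 × 19.9 / (√0.0014) = 17.02.
Try y = 1.73 m: A R^(2/3) = 10.92 — low.
Try y = 2.1 m: A R^(2/3) = 17.04 — matches.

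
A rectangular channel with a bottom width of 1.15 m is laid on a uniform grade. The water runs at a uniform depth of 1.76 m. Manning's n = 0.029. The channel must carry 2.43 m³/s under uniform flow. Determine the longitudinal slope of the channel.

S = 0.0037

Flow area A = b·y = 1.15 × 1.76 = 2.024 m². Wetted perimeter P = b + 2y = 1.15 + 2×1.76 = 4.67 m.
Hydraulic radius R = A/P = 2.024/4.67 = 0.4334 m.
From Manning's equation, S = [nQ / (1 A R^(2/3))]² = [0.029 × 2.43 / (1 × 2.024 × 0.4334^(2/3))]² = 0.0037.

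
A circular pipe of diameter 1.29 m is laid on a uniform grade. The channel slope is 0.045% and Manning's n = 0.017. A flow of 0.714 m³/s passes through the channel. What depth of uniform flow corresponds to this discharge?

Manning's equation rearranged: A R^(2/3) = nQ / (1·√S) = 0.017 × 0.714 / (√0.00045) = 0.5722.
Try y = 1.2 m: A R^(2/3) = 0.6609 — high.
Try y = 0.985 m: A R^(2/3) = 0.572 — ≈ 0.5722.

y_n = 0.985 m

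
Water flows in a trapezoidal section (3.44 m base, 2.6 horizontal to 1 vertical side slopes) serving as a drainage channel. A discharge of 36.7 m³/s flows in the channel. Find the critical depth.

At critical depth, Q² T / (g A³) = 1, i.e. A³/T = Q²/g = 36.7²/9.81 = 137.3.
At y = 1.75 m: A³/T = 218 — high.
At y = 1.34 m: A³/T = 76.74 — low.
At y = 1.56 m: A³/T = 138.4 — ≈ 137.3.

y_c = 1.56 m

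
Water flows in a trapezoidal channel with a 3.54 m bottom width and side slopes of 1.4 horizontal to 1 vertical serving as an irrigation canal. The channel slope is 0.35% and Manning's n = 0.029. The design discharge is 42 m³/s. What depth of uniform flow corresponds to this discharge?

Manning's equation rearranged: A R^(2/3) = nQ / (1·√S) = 0.029 × 42 / (√0.0035) = 20.59.
Try y = 2.69 m: A R^(2/3) = 26.16 — over.
Try y = 1.86 m: A R^(2/3) = 12.54 — short.
Try y = 2.39 m: A R^(2/3) = 20.59 — ≈ 20.59.

y_n = 2.39 m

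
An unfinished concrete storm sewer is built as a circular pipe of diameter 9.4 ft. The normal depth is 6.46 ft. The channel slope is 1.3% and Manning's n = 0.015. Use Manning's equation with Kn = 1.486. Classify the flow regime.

supercritical

For a circular section of diameter D = 9.4 ft at depth y = 6.46 ft, the central angle is θ = 2 arccos(1 − 2y/D) = 3.909 rad. Then A = (D²/8)(θ − sin θ) = 50.85 ft² and P = Dθ/2 = 18.37 ft.
Hydraulic radius R = A/P = 50.85/18.37 = 2.767 ft.
V = (1.486/n) R^(2/3) √S = (1.486/0.015) × 2.767^(2/3) × √0.013 = 22.26 ft/s. Hydraulic depth D_h = A/T = 50.85/8.716 = 5.834 ft.
Froude number Fr = V/√(g·D_h) = 22.26/√(32.2×5.834) = 1.62, which is greater than 1, so the flow is supercritical.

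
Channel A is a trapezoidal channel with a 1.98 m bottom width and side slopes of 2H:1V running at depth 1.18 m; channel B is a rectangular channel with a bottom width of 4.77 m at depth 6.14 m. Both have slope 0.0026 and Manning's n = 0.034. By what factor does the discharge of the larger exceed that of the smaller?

Channel A: With bottom width b = 1.98 m and side slope z = 2: A = (b + zy)y = (1.98 + 2×1.18)×1.18 = 5.121 m²; P = b + 2y√(1+z²) = 1.98 + 2×1.18×2.236 = 7.257 m. Hydraulic radius R = A/P = 5.121/7.257 = 0.7057 m. Q_A = (1/0.034)·5.121·0.7057^(2/3)·√0.0026 = 6.088 m³/s.
Channel B: Flow area A = b·y = 4.77 × 6.14 = 29.29 m². Wetted perimeter P = b + 2y = 4.77 + 2×6.14 = 17.05 m. Hydraulic radius R = A/P = 29.29/17.05 = 1.718 m. Q_B = (1/0.034)·29.29·1.718^(2/3)·√0.0026 = 63 m³/s.
The larger discharge is 63 m³/s and the smaller is 6.088 m³/s; the ratio is 10.3.

10.3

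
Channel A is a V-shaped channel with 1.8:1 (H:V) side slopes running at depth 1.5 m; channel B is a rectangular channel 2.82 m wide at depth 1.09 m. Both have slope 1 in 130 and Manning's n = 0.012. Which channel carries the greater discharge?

channel A

Channel A: For a triangular section with side slope z = 1.8: A = zy² = 1.8×1.5² = 4.05 m²; P = 2y√(1+z²) = 2×1.5×2.059 = 6.177 m. Hydraulic radius R = A/P = 4.05/6.177 = 0.6556 m. Q_A = (1/0.012)·4.05·0.6556^(2/3)·√0.007692 = 22.34 m³/s.
Channel B: Flow area A = b·y = 2.82 × 1.09 = 3.074 m². Wetted perimeter P = b + 2y = 2.82 + 2×1.09 = 5 m. Hydraulic radius R = A/P = 3.074/5 = 0.6148 m. Q_B = (1/0.012)·3.074·0.6148^(2/3)·√0.007692 = 16.24 m³/s.
Q_A = 22.34 m³/s vs Q_B = 16.24 m³/s, so channel A carries more.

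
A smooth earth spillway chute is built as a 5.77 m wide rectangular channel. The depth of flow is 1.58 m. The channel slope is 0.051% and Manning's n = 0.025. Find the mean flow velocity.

V = 0.916 m/s

Flow area A = b·y = 5.77 × 1.58 = 9.117 m². Wetted perimeter P = b + 2y = 5.77 + 2×1.58 = 8.93 m.
Hydraulic radius R = A/P = 9.117/8.93 = 1.021 m.
From Manning's equation, V = (1/n) R^(2/3) S^(1/2) = (1/0.025) × 1.021^(2/3) × 0.00051^(1/2) = 0.916 m/s.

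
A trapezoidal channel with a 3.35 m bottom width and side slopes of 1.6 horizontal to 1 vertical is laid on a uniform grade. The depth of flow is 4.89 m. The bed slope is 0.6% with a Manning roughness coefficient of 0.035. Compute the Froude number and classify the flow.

subcritical

With bottom width b = 3.35 m and side slope z = 1.6: A = (b + zy)y = (3.35 + 1.6×4.89)×4.89 = 54.64 m²; P = b + 2y√(1+z²) = 3.35 + 2×4.89×1.887 = 21.8 m.
Hydraulic radius R = A/P = 54.64/21.8 = 2.506 m.
V = (1/n) R^(2/3) √S = (1/0.035) × 2.506^(2/3) × √0.006 = 4.083 m/s. Hydraulic depth D_h = A/T = 54.64/19 = 2.876 m.
Froude number Fr = V/√(g·D_h) = 4.083/√(9.81×2.876) = 0.769, which is less than 1, so the flow is subcritical.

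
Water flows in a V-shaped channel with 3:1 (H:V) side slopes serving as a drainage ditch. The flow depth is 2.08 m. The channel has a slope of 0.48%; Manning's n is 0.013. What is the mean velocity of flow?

V = 5.28 m/s

For a triangular section with side slope z = 3: A = zy² = 3×2.08² = 12.98 m²; P = 2y√(1+z²) = 2×2.08×3.162 = 13.16 m.
Hydraulic radius R = A/P = 12.98/13.16 = 0.9866 m.
From Manning's equation, V = (1/n) R^(2/3) S^(1/2) = (1/0.013) × 0.9866^(2/3) × 0.0048^(1/2) = 5.28 m/s.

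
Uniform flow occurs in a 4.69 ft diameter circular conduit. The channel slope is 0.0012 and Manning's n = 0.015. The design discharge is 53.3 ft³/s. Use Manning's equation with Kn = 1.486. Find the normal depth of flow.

Manning's equation rearranged: A R^(2/3) = nQ / (1.486·√S) = 0.015 × 53.3 / (1.486 × √0.0012) = 15.53.
At y = 2.19 ft: A R^(2/3) = 8.538 — short.
At y = 3.49 ft: A R^(2/3) = 17.36 — over.
At y = 3.2 ft: A R^(2/3) = 15.54 — matches.

y_n = 3.2 ft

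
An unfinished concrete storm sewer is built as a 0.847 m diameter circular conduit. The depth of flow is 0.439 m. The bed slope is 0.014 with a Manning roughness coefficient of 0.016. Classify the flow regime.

supercritical

For a circular section of diameter D = 0.847 m at depth y = 0.439 m, the central angle is θ = 2 arccos(1 − 2y/D) = 3.215 rad. Then A = (D²/8)(θ − sin θ) = 0.2949 m² and P = Dθ/2 = 1.361 m.
Hydraulic radius R = A/P = 0.2949/1.361 = 0.2166 m.
V = (1/n) R^(2/3) √S = (1/0.016) × 0.2166^(2/3) × √0.014 = 2.667 m/s. Hydraulic depth D_h = A/T = 0.2949/0.8464 = 0.3483 m.
Froude number Fr = V/√(g·D_h) = 2.667/√(9.81×0.3483) = 1.44, which is greater than 1, so the flow is supercritical.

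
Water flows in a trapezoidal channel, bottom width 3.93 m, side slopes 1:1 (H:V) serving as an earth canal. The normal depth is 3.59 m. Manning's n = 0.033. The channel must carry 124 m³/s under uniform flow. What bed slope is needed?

With bottom width b = 3.93 m and side slope z = 1: A = (b + zy)y = (3.93 + 1×3.59)×3.59 = 27 m²; P = b + 2y√(1+z²) = 3.93 + 2×3.59×1.414 = 14.08 m.
Hydraulic radius R = A/P = 27/14.08 = 1.917 m.
From Manning's equation, S = [nQ / (1 A R^(2/3))]² = [0.033 × 124 / (1 × 27 × 1.917^(2/3))]² = 0.00965.

S = 0.00965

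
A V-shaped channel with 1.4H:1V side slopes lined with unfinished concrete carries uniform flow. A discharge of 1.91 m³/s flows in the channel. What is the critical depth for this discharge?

At critical depth, Q² T / (g A³) = 1, i.e. A³/T = Q²/g = 1.91²/9.81 = 0.3719.
Try y = 1 m: A³/T = 0.98 — high.
Try y = 0.588 m: A³/T = 0.06888 — low.
Try y = 0.824 m: A³/T = 0.3723 — ≈ 0.3719.

y_c = 0.824 m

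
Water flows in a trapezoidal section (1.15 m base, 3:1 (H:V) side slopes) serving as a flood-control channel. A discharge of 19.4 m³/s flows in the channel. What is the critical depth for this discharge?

At critical depth, Q² T / (g A³) = 1, i.e. A³/T = Q²/g = 19.4²/9.81 = 38.36.
At y = 1.02 m: A³/T = 10.89 — low.
At y = 1.62 m: A³/T = 84.91 — high.
At y = 1.36 m: A³/T = 38.65 — close enough.

y_c = 1.36 m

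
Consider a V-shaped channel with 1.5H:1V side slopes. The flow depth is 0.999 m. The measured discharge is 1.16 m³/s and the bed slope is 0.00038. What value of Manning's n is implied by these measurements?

For a triangular section with side slope z = 1.5: A = zy² = 1.5×0.999² = 1.497 m²; P = 2y√(1+z²) = 2×0.999×1.803 = 3.602 m.
Hydraulic radius R = A/P = 1.497/3.602 = 0.4156 m.
Rearranging Manning's equation: n = (1/Q) A R^(2/3) S^(1/2) = (1/1.16) × 1.497 × 0.4156^(2/3) × √0.00038 = 0.014.

n = 0.014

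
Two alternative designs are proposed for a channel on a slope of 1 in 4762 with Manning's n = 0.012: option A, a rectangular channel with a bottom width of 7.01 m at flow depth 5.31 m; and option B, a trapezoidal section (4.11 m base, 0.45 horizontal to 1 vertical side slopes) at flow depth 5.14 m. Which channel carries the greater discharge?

channel A

Channel A: Flow area A = b·y = 7.01 × 5.31 = 37.22 m². Wetted perimeter P = b + 2y = 7.01 + 2×5.31 = 17.63 m. Hydraulic radius R = A/P = 37.22/17.63 = 2.111 m. Q_A = (1/0.012)·37.22·2.111^(2/3)·√0.00021 = 73.98 m³/s.
Channel B: With bottom width b = 4.11 m and side slope z = 0.45: A = (b + zy)y = (4.11 + 0.45×5.14)×5.14 = 33.01 m²; P = b + 2y√(1+z²) = 4.11 + 2×5.14×1.097 = 15.38 m. Hydraulic radius R = A/P = 33.01/15.38 = 2.146 m. Q_B = (1/0.012)·33.01·2.146^(2/3)·√0.00021 = 66.33 m³/s.
Q_A = 73.98 m³/s vs Q_B = 66.33 m³/s, so channel A carries more.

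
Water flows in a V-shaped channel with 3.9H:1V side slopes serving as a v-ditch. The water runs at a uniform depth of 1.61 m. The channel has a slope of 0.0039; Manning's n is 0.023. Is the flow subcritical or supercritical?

For a triangular section with side slope z = 3.9: A = zy² = 3.9×1.61² = 10.11 m²; P = 2y√(1+z²) = 2×1.61×4.026 = 12.96 m.
Hydraulic radius R = A/P = 10.11/12.96 = 0.7798 m.
V = (1/n) R^(2/3) √S = (1/0.023) × 0.7798^(2/3) × √0.0039 = 2.3 m/s. Hydraulic depth D_h = A/T = 10.11/12.56 = 0.805 m.
Froude number Fr = V/√(g·D_h) = 2.3/√(9.81×0.805) = 0.819, which is less than 1, so the flow is subcritical.

subcritical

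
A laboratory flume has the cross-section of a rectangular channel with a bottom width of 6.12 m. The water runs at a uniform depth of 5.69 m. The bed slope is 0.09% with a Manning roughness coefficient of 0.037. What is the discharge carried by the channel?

Flow area A = b·y = 6.12 × 5.69 = 34.82 m². Wetted perimeter P = b + 2y = 6.12 + 2×5.69 = 17.5 m.
Hydraulic radius R = A/P = 34.82/17.5 = 1.99 m.
Manning's equation: Q = (1/n) A R^(2/3) S^(1/2) = (1/0.037) × 34.82 × 1.99^(2/3) × 0.0009^(1/2) = 44.7 m³/s.

Q = 44.7 m³/s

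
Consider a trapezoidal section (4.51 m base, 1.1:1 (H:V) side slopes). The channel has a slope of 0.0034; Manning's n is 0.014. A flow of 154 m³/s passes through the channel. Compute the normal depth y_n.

y_n = 3.14 m

Manning's equation rearranged: A R^(2/3) = nQ / (1·√S) = 0.014 × 154 / (√0.0034) = 36.98.
Trying y = 2.79 m: A R^(2/3) = 29.54 — low.
Trying y = 3.83 m: A R^(2/3) = 54.81 — high.
Trying y = 3.14 m: A R^(2/3) = 37.09 — matches.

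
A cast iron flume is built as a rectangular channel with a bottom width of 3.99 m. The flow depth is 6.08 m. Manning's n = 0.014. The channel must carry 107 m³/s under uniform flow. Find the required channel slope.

Flow area A = b·y = 3.99 × 6.08 = 24.26 m². Wetted perimeter P = b + 2y = 3.99 + 2×6.08 = 16.15 m.
Hydraulic radius R = A/P = 24.26/16.15 = 1.502 m.
From Manning's equation, S = [nQ / (1 A R^(2/3))]² = [0.014 × 107 / (1 × 24.26 × 1.502^(2/3))]² = 0.00222.

S = 0.00222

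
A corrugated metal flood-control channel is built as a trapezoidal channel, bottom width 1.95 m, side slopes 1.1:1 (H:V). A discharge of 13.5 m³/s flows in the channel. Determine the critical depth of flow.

y_c = 1.32 m

At critical depth, Q² T / (g A³) = 1, i.e. A³/T = Q²/g = 13.5²/9.81 = 18.58.
Try y = 0.922 m: A³/T = 5.131 — too small.
Try y = 1.52 m: A³/T = 31.52 — too large.
Try y = 1.32 m: A³/T = 18.66 — ≈ 18.58.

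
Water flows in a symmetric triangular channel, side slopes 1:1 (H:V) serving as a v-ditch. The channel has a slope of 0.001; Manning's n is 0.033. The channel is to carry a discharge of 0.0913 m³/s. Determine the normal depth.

y_n = 0.537 m

Manning's equation rearranged: A R^(2/3) = nQ / (1·√S) = 0.033 × 0.0913 / (√0.001) = 0.09528.
Trying y = 0.584 m: A R^(2/3) = 0.1191 — over.
Trying y = 0.413 m: A R^(2/3) = 0.0473 — short.
Trying y = 0.537 m: A R^(2/3) = 0.09526 — ≈ 0.09528.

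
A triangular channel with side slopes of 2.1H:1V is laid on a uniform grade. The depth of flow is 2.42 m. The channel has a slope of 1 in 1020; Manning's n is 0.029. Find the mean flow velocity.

V = 1.15 m/s

For a triangular section with side slope z = 2.1: A = zy² = 2.1×2.42² = 12.3 m²; P = 2y√(1+z²) = 2×2.42×2.326 = 11.26 m.
Hydraulic radius R = A/P = 12.3/11.26 = 1.092 m.
From Manning's equation, V = (1/n) R^(2/3) S^(1/2) = (1/0.029) × 1.092^(2/3) × 0.0009804^(1/2) = 1.15 m/s.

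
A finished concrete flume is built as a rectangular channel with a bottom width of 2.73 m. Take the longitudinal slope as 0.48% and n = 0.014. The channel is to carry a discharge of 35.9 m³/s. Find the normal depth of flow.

y_n = 2.81 m

Manning's equation rearranged: A R^(2/3) = nQ / (1·√S) = 0.014 × 35.9 / (√0.0048) = 7.254.
Try y = 2.42 m: A R^(2/3) = 6.033 — too small.
Try y = 3.06 m: A R^(2/3) = 8.039 — too large.
Try y = 2.81 m: A R^(2/3) = 7.25 — ≈ 7.254.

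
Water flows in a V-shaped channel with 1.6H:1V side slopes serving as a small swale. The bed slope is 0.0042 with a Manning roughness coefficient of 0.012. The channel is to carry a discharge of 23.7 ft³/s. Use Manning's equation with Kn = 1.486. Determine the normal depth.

Manning's equation rearranged: A R^(2/3) = nQ / (1.486·√S) = 0.012 × 23.7 / (1.486 × √0.0042) = 2.953.
Try y = 1.17 ft: A R^(2/3) = 1.373 — too small.
Try y = 1.69 ft: A R^(2/3) = 3.659 — too large.
Try y = 1.56 ft: A R^(2/3) = 2.956 — matches.

y_n = 1.56 ft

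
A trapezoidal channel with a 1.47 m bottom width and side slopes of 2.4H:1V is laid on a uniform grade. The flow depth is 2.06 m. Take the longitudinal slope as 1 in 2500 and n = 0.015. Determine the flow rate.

With bottom width b = 1.47 m and side slope z = 2.4: A = (b + zy)y = (1.47 + 2.4×2.06)×2.06 = 13.21 m²; P = b + 2y√(1+z²) = 1.47 + 2×2.06×2.6 = 12.18 m.
Hydraulic radius R = A/P = 13.21/12.18 = 1.085 m.
Manning's equation: Q = (1/n) A R^(2/3) S^(1/2) = (1/0.015) × 13.21 × 1.085^(2/3) × 0.0004^(1/2) = 18.6 m³/s.

Q = 18.6 m³/s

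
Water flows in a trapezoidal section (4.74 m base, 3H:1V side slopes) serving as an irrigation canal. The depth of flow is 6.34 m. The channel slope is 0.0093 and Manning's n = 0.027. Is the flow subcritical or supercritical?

With bottom width b = 4.74 m and side slope z = 3: A = (b + zy)y = (4.74 + 3×6.34)×6.34 = 150.6 m²; P = b + 2y√(1+z²) = 4.74 + 2×6.34×3.162 = 44.84 m.
Hydraulic radius R = A/P = 150.6/44.84 = 3.36 m.
V = (1/n) R^(2/3) √S = (1/0.027) × 3.36^(2/3) × √0.0093 = 8.012 m/s. Hydraulic depth D_h = A/T = 150.6/42.78 = 3.521 m.
Froude number Fr = V/√(g·D_h) = 8.012/√(9.81×3.521) = 1.36, which is greater than 1, so the flow is supercritical.

supercritical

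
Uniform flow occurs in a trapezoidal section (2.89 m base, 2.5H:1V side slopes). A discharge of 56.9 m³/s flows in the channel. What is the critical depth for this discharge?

y_c = 2.04 m

At critical depth, Q² T / (g A³) = 1, i.e. A³/T = Q²/g = 56.9²/9.81 = 330.
Trying y = 2.56 m: A³/T = 857.3 — too large.
Trying y = 1.79 m: A³/T = 193.5 — too small.
Trying y = 2.04 m: A³/T = 330.8 — close enough.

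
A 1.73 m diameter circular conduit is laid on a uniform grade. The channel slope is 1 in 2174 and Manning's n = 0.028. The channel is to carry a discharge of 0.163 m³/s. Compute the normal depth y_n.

Manning's equation rearranged: A R^(2/3) = nQ / (1·√S) = 0.028 × 0.163 / (√0.00046) = 0.2128.
At y = 0.319 m: A R^(2/3) = 0.09981 — low.
At y = 0.593 m: A R^(2/3) = 0.3398 — high.
At y = 0.465 m: A R^(2/3) = 0.2125 — ≈ 0.2128.

y_n = 0.465 m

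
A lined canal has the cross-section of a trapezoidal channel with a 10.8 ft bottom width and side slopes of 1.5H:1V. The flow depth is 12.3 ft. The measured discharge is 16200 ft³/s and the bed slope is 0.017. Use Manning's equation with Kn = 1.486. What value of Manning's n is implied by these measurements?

n = 0.015

With bottom width b = 10.8 ft and side slope z = 1.5: A = (b + zy)y = (10.8 + 1.5×12.3)×12.3 = 359.8 ft²; P = b + 2y√(1+z²) = 10.8 + 2×12.3×1.803 = 55.15 ft.
Hydraulic radius R = A/P = 359.8/55.15 = 6.524 ft.
Rearranging Manning's equation: n = (1.486/Q) A R^(2/3) S^(1/2) = (1.486/16200) × 359.8 × 6.524^(2/3) × √0.017 = 0.015.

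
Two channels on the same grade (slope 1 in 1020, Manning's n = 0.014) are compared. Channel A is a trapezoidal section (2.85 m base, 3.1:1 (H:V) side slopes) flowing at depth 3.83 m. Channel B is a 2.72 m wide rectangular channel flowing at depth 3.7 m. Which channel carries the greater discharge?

channel A

Channel A: With bottom width b = 2.85 m and side slope z = 3.1: A = (b + zy)y = (2.85 + 3.1×3.83)×3.83 = 56.39 m²; P = b + 2y√(1+z²) = 2.85 + 2×3.83×3.257 = 27.8 m. Hydraulic radius R = A/P = 56.39/27.8 = 2.028 m. Q_A = (1/0.014)·56.39·2.028^(2/3)·√0.0009804 = 202.1 m³/s.
Channel B: Flow area A = b·y = 2.72 × 3.7 = 10.06 m². Wetted perimeter P = b + 2y = 2.72 + 2×3.7 = 10.12 m. Hydraulic radius R = A/P = 10.06/10.12 = 0.9945 m. Q_B = (1/0.014)·10.06·0.9945^(2/3)·√0.0009804 = 22.43 m³/s.
Q_A = 202.1 m³/s vs Q_B = 22.43 m³/s, so channel A carries more.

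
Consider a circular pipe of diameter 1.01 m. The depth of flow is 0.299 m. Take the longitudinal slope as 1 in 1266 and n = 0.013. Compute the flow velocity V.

V = 0.665 m/s

For a circular section of diameter D = 1.01 m at depth y = 0.299 m, the central angle is θ = 2 arccos(1 − 2y/D) = 2.301 rad. Then A = (D²/8)(θ − sin θ) = 0.1985 m² and P = Dθ/2 = 1.162 m.
Hydraulic radius R = A/P = 0.1985/1.162 = 0.1708 m.
From Manning's equation, V = (1/n) R^(2/3) S^(1/2) = (1/0.013) × 0.1708^(2/3) × 0.0007899^(1/2) = 0.665 m/s.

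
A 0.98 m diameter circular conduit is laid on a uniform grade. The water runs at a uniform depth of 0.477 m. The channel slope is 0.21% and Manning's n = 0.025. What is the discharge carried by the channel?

Q = 0.259 m³/s

For a circular section of diameter D = 0.98 m at depth y = 0.477 m, the central angle is θ = 2 arccos(1 − 2y/D) = 3.089 rad. Then A = (D²/8)(θ − sin θ) = 0.3644 m² and P = Dθ/2 = 1.513 m.
Hydraulic radius R = A/P = 0.3644/1.513 = 0.2408 m.
Manning's equation: Q = (1/n) A R^(2/3) S^(1/2) = (1/0.025) × 0.3644 × 0.2408^(2/3) × 0.0021^(1/2) = 0.259 m³/s.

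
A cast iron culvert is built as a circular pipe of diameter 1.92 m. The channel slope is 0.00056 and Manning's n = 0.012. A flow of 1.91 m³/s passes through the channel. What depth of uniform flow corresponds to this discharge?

y_n = 1.01 m

Manning's equation rearranged: A R^(2/3) = nQ / (1·√S) = 0.012 × 1.91 / (√0.00056) = 0.9685.
At y = 1.29 m: A R^(2/3) = 1.406 — over.
At y = 0.842 m: A R^(2/3) = 0.7062 — short.
At y = 1.01 m: A R^(2/3) = 0.9664 — ≈ 0.9685.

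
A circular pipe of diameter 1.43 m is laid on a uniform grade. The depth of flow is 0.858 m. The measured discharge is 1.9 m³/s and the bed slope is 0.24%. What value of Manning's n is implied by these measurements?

n = 0.014

For a circular section of diameter D = 1.43 m at depth y = 0.858 m, the central angle is θ = 2 arccos(1 − 2y/D) = 3.544 rad. Then A = (D²/8)(θ − sin θ) = 1.006 m² and P = Dθ/2 = 2.534 m.
Hydraulic radius R = A/P = 1.006/2.534 = 0.397 m.
Rearranging Manning's equation: n = (1/Q) A R^(2/3) S^(1/2) = (1/1.9) × 1.006 × 0.397^(2/3) × √0.0024 = 0.014.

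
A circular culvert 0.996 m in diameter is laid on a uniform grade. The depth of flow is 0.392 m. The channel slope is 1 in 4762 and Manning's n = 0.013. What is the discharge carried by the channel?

For a circular section of diameter D = 0.996 m at depth y = 0.392 m, the central angle is θ = 2 arccos(1 − 2y/D) = 2.713 rad. Then A = (D²/8)(θ − sin θ) = 0.2848 m² and P = Dθ/2 = 1.351 m.
Hydraulic radius R = A/P = 0.2848/1.351 = 0.2108 m.
Manning's equation: Q = (1/n) A R^(2/3) S^(1/2) = (1/0.013) × 0.2848 × 0.2108^(2/3) × 0.00021^(1/2) = 0.112 m³/s.

Q = 0.112 m³/s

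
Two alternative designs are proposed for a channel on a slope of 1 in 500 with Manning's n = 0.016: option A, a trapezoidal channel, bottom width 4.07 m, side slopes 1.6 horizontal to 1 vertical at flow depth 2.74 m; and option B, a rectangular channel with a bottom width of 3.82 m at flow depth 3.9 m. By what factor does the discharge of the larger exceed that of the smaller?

Channel A: With bottom width b = 4.07 m and side slope z = 1.6: A = (b + zy)y = (4.07 + 1.6×2.74)×2.74 = 23.16 m²; P = b + 2y√(1+z²) = 4.07 + 2×2.74×1.887 = 14.41 m. Hydraulic radius R = A/P = 23.16/14.41 = 1.608 m. Q_A = (1/0.016)·23.16·1.608^(2/3)·√0.002 = 88.85 m³/s.
Channel B: Flow area A = b·y = 3.82 × 3.9 = 14.9 m². Wetted perimeter P = b + 2y = 3.82 + 2×3.9 = 11.62 m. Hydraulic radius R = A/P = 14.9/11.62 = 1.282 m. Q_B = (1/0.016)·14.9·1.282^(2/3)·√0.002 = 49.14 m³/s.
The larger discharge is 88.85 m³/s and the smaller is 49.14 m³/s; the ratio is 1.81.

1.81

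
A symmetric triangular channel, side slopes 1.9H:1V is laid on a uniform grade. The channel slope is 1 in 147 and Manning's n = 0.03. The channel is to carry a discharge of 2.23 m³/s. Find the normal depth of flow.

Manning's equation rearranged: A R^(2/3) = nQ / (1·√S) = 0.03 × 2.23 / (√0.006803) = 0.8111.
Try y = 1.1 m: A R^(2/3) = 1.422 — too large.
Try y = 0.686 m: A R^(2/3) = 0.4038 — too small.
Try y = 0.891 m: A R^(2/3) = 0.811 — matches.

y_n = 0.891 m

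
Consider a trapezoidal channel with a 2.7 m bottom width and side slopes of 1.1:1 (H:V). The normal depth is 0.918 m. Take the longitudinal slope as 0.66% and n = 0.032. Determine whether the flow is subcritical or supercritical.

With bottom width b = 2.7 m and side slope z = 1.1: A = (b + zy)y = (2.7 + 1.1×0.918)×0.918 = 3.406 m²; P = b + 2y√(1+z²) = 2.7 + 2×0.918×1.487 = 5.429 m.
Hydraulic radius R = A/P = 3.406/5.429 = 0.6272 m.
V = (1/n) R^(2/3) √S = (1/0.032) × 0.6272^(2/3) × √0.0066 = 1.86 m/s. Hydraulic depth D_h = A/T = 3.406/4.72 = 0.7216 m.
Froude number Fr = V/√(g·D_h) = 1.86/√(9.81×0.7216) = 0.699, which is less than 1, so the flow is subcritical.

subcritical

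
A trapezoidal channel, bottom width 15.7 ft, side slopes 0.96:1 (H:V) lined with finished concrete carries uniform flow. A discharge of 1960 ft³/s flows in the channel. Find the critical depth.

y_c = 6.79 ft

At critical depth, Q² T / (g A³) = 1, i.e. A³/T = Q²/g = 1960²/32.2 = 119300.
Try y = 8.58 ft: A³/T = 269300 — too large.
Try y = 5.57 ft: A³/T = 61040 — too small.
Try y = 6.79 ft: A³/T = 119500 — close enough.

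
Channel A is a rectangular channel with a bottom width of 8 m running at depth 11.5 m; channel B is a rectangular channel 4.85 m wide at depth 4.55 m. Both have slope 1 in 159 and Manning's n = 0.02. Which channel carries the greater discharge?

channel A

Channel A: Flow area A = b·y = 8 × 11.5 = 92 m². Wetted perimeter P = b + 2y = 8 + 2×11.5 = 31 m. Hydraulic radius R = A/P = 92/31 = 2.968 m. Q_A = (1/0.02)·92·2.968^(2/3)·√0.006289 = 753.4 m³/s.
Channel B: Flow area A = b·y = 4.85 × 4.55 = 22.07 m². Wetted perimeter P = b + 2y = 4.85 + 2×4.55 = 13.95 m. Hydraulic radius R = A/P = 22.07/13.95 = 1.582 m. Q_B = (1/0.02)·22.07·1.582^(2/3)·√0.006289 = 118.8 m³/s.
Q_A = 753.4 m³/s vs Q_B = 118.8 m³/s, so channel A carries more.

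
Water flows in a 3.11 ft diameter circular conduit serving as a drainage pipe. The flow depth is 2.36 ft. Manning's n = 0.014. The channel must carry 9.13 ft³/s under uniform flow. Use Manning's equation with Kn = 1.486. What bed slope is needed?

For a circular section of diameter D = 3.11 ft at depth y = 2.36 ft, the central angle is θ = 2 arccos(1 − 2y/D) = 4.23 rad. Then A = (D²/8)(θ − sin θ) = 6.185 ft² and P = Dθ/2 = 6.577 ft.
Hydraulic radius R = A/P = 6.185/6.577 = 0.9403 ft.
From Manning's equation, S = [nQ / (1.486 A R^(2/3))]² = [0.014 × 9.13 / (1.486 × 6.185 × 0.9403^(2/3))]² = 0.00021.

S = 0.00021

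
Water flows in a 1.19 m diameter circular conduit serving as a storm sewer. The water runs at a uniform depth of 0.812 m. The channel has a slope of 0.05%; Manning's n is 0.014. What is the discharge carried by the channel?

For a circular section of diameter D = 1.19 m at depth y = 0.812 m, the central angle is θ = 2 arccos(1 − 2y/D) = 3.888 rad. Then A = (D²/8)(θ − sin θ) = 0.8085 m² and P = Dθ/2 = 2.313 m.
Hydraulic radius R = A/P = 0.8085/2.313 = 0.3495 m.
Manning's equation: Q = (1/n) A R^(2/3) S^(1/2) = (1/0.014) × 0.8085 × 0.3495^(2/3) × 0.0005^(1/2) = 0.641 m³/s.

Q = 0.641 m³/s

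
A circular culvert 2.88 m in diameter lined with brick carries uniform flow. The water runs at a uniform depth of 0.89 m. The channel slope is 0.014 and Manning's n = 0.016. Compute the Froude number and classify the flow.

supercritical

For a circular section of diameter D = 2.88 m at depth y = 0.89 m, the central angle is θ = 2 arccos(1 − 2y/D) = 2.358 rad. Then A = (D²/8)(θ − sin θ) = 1.713 m² and P = Dθ/2 = 3.395 m.
Hydraulic radius R = A/P = 1.713/3.395 = 0.5044 m.
V = (1/n) R^(2/3) √S = (1/0.016) × 0.5044^(2/3) × √0.014 = 4.686 m/s. Hydraulic depth D_h = A/T = 1.713/2.662 = 0.6434 m.
Froude number Fr = V/√(g·D_h) = 4.686/√(9.81×0.6434) = 1.87, which is greater than 1, so the flow is supercritical.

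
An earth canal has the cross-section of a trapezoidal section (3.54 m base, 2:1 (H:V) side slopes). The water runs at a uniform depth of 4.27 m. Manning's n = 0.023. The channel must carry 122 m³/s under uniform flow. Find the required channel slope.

With bottom width b = 3.54 m and side slope z = 2: A = (b + zy)y = (3.54 + 2×4.27)×4.27 = 51.58 m²; P = b + 2y√(1+z²) = 3.54 + 2×4.27×2.236 = 22.64 m.
Hydraulic radius R = A/P = 51.58/22.64 = 2.279 m.
From Manning's equation, S = [nQ / (1 A R^(2/3))]² = [0.023 × 122 / (1 × 51.58 × 2.279^(2/3))]² = 0.000987.

S = 0.000987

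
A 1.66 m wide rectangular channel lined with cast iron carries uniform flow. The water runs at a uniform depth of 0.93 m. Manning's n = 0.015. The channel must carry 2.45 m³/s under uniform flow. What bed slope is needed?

S = 0.0017

Flow area A = b·y = 1.66 × 0.93 = 1.544 m². Wetted perimeter P = b + 2y = 1.66 + 2×0.93 = 3.52 m.
Hydraulic radius R = A/P = 1.544/3.52 = 0.4386 m.
From Manning's equation, S = [nQ / (1 A R^(2/3))]² = [0.015 × 2.45 / (1 × 1.544 × 0.4386^(2/3))]² = 0.0017.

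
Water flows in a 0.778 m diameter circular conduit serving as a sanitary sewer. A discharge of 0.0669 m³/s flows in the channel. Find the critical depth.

y_c = 0.152 m

At critical depth, Q² T / (g A³) = 1, i.e. A³/T = Q²/g = 0.0669²/9.81 = 0.0004562.
At y = 0.167 m: A³/T = 0.0006571 — high.
At y = 0.152 m: A³/T = 0.0004545 — ≈ 0.0004562.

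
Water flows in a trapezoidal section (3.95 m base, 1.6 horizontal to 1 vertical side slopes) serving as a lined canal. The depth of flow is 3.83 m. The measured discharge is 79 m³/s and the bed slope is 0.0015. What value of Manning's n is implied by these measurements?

With bottom width b = 3.95 m and side slope z = 1.6: A = (b + zy)y = (3.95 + 1.6×3.83)×3.83 = 38.6 m²; P = b + 2y√(1+z²) = 3.95 + 2×3.83×1.887 = 18.4 m.
Hydraulic radius R = A/P = 38.6/18.4 = 2.097 m.
Rearranging Manning's equation: n = (1/Q) A R^(2/3) S^(1/2) = (1/79) × 38.6 × 2.097^(2/3) × √0.0015 = 0.031.

n = 0.031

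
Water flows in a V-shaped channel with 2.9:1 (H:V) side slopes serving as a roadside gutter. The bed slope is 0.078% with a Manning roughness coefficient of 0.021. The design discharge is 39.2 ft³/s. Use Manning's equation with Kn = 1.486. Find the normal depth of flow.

y_n = 2.48 ft

Manning's equation rearranged: A R^(2/3) = nQ / (1.486·√S) = 0.021 × 39.2 / (1.486 × √0.00078) = 19.84.
Try y = 1.81 ft: A R^(2/3) = 8.562 — too small.
Try y = 2.98 ft: A R^(2/3) = 32.36 — too large.
Try y = 2.48 ft: A R^(2/3) = 19.83 — matches.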